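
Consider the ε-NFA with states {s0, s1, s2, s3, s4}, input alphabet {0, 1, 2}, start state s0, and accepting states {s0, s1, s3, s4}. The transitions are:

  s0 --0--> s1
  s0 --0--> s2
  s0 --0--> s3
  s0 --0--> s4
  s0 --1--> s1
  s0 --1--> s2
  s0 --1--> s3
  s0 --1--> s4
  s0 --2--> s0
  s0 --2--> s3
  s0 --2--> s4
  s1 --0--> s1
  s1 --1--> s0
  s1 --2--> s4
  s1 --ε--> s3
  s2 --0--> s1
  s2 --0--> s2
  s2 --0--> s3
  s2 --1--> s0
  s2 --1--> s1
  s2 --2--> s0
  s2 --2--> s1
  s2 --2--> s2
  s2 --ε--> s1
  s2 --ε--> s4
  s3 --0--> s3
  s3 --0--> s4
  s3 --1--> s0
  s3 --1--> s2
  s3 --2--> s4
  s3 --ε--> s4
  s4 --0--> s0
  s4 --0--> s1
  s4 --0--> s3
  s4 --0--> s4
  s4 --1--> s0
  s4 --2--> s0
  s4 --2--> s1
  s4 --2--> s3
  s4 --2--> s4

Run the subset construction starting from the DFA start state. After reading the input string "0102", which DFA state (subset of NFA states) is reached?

Start: {s0}.
δ(s0,0) = {s1, s2, s3, s4}.
Union: {s1, s2, s3, s4}.
After 0: {s1, s2, s3, s4}.
δ(s1,1) = {s0}; δ(s2,1) = {s0, s1}; δ(s3,1) = {s0, s2}; δ(s4,1) = {s0}.
Union: {s0, s1, s2}.
ε-closure gives {s0, s1, s2, s3, s4}.
After 1: {s0, s1, s2, s3, s4}.
δ(s0,0) = {s1, s2, s3, s4}; δ(s1,0) = {s1}; δ(s2,0) = {s1, s2, s3}; δ(s3,0) = {s3, s4}; δ(s4,0) = {s0, s1, s3, s4}.
Union: {s0, s1, s2, s3, s4}.
After 0: {s0, s1, s2, s3, s4}.
δ(s0,2) = {s0, s3, s4}; δ(s1,2) = {s4}; δ(s2,2) = {s0, s1, s2}; δ(s3,2) = {s4}; δ(s4,2) = {s0, s1, s3, s4}.
Union: {s0, s1, s2, s3, s4}.
After 2: {s0, s1, s2, s3, s4}.

{s0, s1, s2, s3, s4}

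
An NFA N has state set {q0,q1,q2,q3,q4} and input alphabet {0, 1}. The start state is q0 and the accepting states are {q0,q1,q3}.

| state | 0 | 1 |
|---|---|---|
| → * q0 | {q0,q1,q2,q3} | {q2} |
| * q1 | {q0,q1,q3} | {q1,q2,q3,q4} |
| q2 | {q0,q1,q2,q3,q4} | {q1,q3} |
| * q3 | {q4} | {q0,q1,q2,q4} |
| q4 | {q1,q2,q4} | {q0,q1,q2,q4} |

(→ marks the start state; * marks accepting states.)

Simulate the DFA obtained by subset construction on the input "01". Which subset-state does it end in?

{q0,q1,q2,q3,q4}

Start: {q0}.
δ(q0,0) = {q0,q1,q2,q3}.
Union: {q0,q1,q2,q3}.
After 0: {q0,q1,q2,q3}.
δ(q0,1) = {q2}; δ(q1,1) = {q1,q2,q3,q4}; δ(q2,1) = {q1,q3}; δ(q3,1) = {q0,q1,q2,q4}.
Union: {q0,q1,q2,q3,q4}.
After 1: {q0,q1,q2,q3,q4}.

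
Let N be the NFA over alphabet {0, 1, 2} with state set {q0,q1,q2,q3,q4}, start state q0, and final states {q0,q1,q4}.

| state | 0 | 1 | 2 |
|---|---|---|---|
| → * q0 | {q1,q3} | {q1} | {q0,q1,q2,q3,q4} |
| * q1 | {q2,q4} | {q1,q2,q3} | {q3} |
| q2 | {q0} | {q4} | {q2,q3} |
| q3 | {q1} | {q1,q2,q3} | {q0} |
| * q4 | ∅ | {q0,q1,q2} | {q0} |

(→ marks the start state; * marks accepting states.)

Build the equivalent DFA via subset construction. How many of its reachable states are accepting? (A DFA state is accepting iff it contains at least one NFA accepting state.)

Start state of the DFA: {q0}.
{q0} --0--> {q1,q3}  [new]
{q0} --1--> {q1}  [new]
{q0} --2--> {q0,q1,q2,q3,q4}  [new]
{q1,q3} --0--> {q1,q2,q4}  [new]
{q1,q3} --1--> {q1,q2,q3}  [new]
{q1,q3} --2--> {q0,q3}  [new]
{q1} --0--> {q2,q4}  [new]
{q1} --1--> {q1,q2,q3}  [seen]
{q1} --2--> {q3}  [new]
{q0,q1,q2,q3,q4} --0--> {q0,q1,q2,q3,q4}  [seen]
{q0,q1,q2,q3,q4} --1--> {q0,q1,q2,q3,q4}  [seen]
{q0,q1,q2,q3,q4} --2--> {q0,q1,q2,q3,q4}  [seen]
{q1,q2,q4} --0--> {q0,q2,q4}  [new]
{q1,q2,q4} --1--> {q0,q1,q2,q3,q4}  [seen]
{q1,q2,q4} --2--> {q0,q2,q3}  [new]
{q1,q2,q3} --0--> {q0,q1,q2,q4}  [new]
{q1,q2,q3} --1--> {q1,q2,q3,q4}  [new]
{q1,q2,q3} --2--> {q0,q2,q3}  [seen]
{q0,q3} --0--> {q1,q3}  [seen]
{q0,q3} --1--> {q1,q2,q3}  [seen]
{q0,q3} --2--> {q0,q1,q2,q3,q4}  [seen]
{q2,q4} --0--> {q0}  [seen]
{q2,q4} --1--> {q0,q1,q2,q4}  [seen]
{q2,q4} --2--> {q0,q2,q3}  [seen]
{q3} --0--> {q1}  [seen]
{q3} --1--> {q1,q2,q3}  [seen]
{q3} --2--> {q0}  [seen]
{q0,q2,q4} --0--> {q0,q1,q3}  [new]
{q0,q2,q4} --1--> {q0,q1,q2,q4}  [seen]
{q0,q2,q4} --2--> {q0,q1,q2,q3,q4}  [seen]
{q0,q2,q3} --0--> {q0,q1,q3}  [seen]
{q0,q2,q3} --1--> {q1,q2,q3,q4}  [seen]
{q0,q2,q3} --2--> {q0,q1,q2,q3,q4}  [seen]
{q0,q1,q2,q4} --0--> {q0,q1,q2,q3,q4}  [seen]
{q0,q1,q2,q4} --1--> {q0,q1,q2,q3,q4}  [seen]
{q0,q1,q2,q4} --2--> {q0,q1,q2,q3,q4}  [seen]
{q1,q2,q3,q4} --0--> {q0,q1,q2,q4}  [seen]
{q1,q2,q3,q4} --1--> {q0,q1,q2,q3,q4}  [seen]
{q1,q2,q3,q4} --2--> {q0,q2,q3}  [seen]
{q0,q1,q3} --0--> {q1,q2,q3,q4}  [seen]
{q0,q1,q3} --1--> {q1,q2,q3}  [seen]
{q0,q1,q3} --2--> {q0,q1,q2,q3,q4}  [seen]
Reachable DFA states: {q0}, {q1,q3}, {q1}, {q0,q1,q2,q3,q4}, {q1,q2,q4}, {q1,q2,q3}, {q0,q3}, {q2,q4}, {q3}, {q0,q2,q4}, {q0,q2,q3}, {q0,q1,q2,q4}, {q1,q2,q3,q4}, {q0,q1,q3}.
Accepting DFA states (contain an NFA accepting state): {q0}, {q1,q3}, {q1}, {q0,q1,q2,q3,q4}, {q1,q2,q4}, {q1,q2,q3}, {q0,q3}, {q2,q4}, {q0,q2,q4}, {q0,q2,q3}, {q0,q1,q2,q4}, {q1,q2,q3,q4}, {q0,q1,q3}.

13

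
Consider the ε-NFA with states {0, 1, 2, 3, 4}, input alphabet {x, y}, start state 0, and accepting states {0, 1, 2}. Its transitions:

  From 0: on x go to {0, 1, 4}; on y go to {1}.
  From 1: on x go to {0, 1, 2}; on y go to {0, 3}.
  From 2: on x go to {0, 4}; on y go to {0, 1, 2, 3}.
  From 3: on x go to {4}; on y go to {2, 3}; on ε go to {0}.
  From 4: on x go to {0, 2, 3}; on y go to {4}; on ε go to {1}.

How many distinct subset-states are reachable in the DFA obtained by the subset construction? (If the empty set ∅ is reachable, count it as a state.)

Start state of the DFA: {0} (ε-closure of the NFA start).
{0} --x--> {0, 1, 4}  [new]
{0} --y--> {1}  [new]
{0, 1, 4} --x--> {0, 1, 2, 3, 4}  [new]
{0, 1, 4} --y--> {0, 1, 3, 4}  [new]
{1} --x--> {0, 1, 2}  [new]
{1} --y--> {0, 3}  [new]
{0, 1, 2, 3, 4} --x--> {0, 1, 2, 3, 4}  [seen]
{0, 1, 2, 3, 4} --y--> {0, 1, 2, 3, 4}  [seen]
{0, 1, 3, 4} --x--> {0, 1, 2, 3, 4}  [seen]
{0, 1, 3, 4} --y--> {0, 1, 2, 3, 4}  [seen]
{0, 1, 2} --x--> {0, 1, 2, 4}  [new]
{0, 1, 2} --y--> {0, 1, 2, 3}  [new]
{0, 3} --x--> {0, 1, 4}  [seen]
{0, 3} --y--> {0, 1, 2, 3}  [seen]
{0, 1, 2, 4} --x--> {0, 1, 2, 3, 4}  [seen]
{0, 1, 2, 4} --y--> {0, 1, 2, 3, 4}  [seen]
{0, 1, 2, 3} --x--> {0, 1, 2, 4}  [seen]
{0, 1, 2, 3} --y--> {0, 1, 2, 3}  [seen]
Reachable DFA states: {0}, {0, 1, 4}, {1}, {0, 1, 2, 3, 4}, {0, 1, 3, 4}, {0, 1, 2}, {0, 3}, {0, 1, 2, 4}, {0, 1, 2, 3}.

9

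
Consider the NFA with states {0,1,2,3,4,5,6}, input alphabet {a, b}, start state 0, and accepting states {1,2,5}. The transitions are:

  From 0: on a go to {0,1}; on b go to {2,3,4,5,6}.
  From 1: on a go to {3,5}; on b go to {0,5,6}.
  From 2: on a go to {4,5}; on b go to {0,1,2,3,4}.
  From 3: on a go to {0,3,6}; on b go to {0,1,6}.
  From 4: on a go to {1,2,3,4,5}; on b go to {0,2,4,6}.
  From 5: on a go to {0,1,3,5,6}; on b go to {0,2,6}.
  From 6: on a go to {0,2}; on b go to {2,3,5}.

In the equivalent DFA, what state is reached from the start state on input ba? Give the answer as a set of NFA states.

{0,1,2,3,4,5,6}

Start: {0}.
δ(0,b) = {2,3,4,5,6}.
Union: {2,3,4,5,6}.
After b: {2,3,4,5,6}.
δ(2,a) = {4,5}; δ(3,a) = {0,3,6}; δ(4,a) = {1,2,3,4,5}; δ(5,a) = {0,1,3,5,6}; δ(6,a) = {0,2}.
Union: {0,1,2,3,4,5,6}.
After a: {0,1,2,3,4,5,6}.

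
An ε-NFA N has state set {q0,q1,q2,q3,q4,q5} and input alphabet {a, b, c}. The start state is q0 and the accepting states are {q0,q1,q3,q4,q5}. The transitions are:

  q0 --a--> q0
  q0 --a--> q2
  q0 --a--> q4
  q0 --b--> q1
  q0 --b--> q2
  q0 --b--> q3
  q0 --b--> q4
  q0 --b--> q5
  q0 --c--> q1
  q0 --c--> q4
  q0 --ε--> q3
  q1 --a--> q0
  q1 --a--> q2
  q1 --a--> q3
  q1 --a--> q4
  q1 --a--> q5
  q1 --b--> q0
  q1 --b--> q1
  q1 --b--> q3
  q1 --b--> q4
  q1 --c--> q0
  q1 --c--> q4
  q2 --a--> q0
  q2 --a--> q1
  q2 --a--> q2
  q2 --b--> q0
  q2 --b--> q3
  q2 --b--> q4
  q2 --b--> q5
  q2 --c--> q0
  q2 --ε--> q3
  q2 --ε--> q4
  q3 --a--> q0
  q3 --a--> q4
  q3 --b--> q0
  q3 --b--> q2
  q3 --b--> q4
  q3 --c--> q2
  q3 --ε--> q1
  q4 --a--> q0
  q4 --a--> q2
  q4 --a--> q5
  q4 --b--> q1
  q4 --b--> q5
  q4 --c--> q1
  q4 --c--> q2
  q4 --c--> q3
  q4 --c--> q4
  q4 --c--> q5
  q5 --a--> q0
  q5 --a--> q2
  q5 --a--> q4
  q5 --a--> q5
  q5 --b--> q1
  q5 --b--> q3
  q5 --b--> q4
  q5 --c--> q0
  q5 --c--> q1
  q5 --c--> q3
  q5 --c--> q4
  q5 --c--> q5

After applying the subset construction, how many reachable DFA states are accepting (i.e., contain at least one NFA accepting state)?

3

Start state of the DFA: {q0,q1,q3} (ε-closure of the NFA start).
{q0,q1,q3} --a--> {q0,q1,q2,q3,q4,q5}  [new]
{q0,q1,q3} --b--> {q0,q1,q2,q3,q4,q5}  [seen]
{q0,q1,q3} --c--> {q0,q1,q2,q3,q4}  [new]
{q0,q1,q2,q3,q4,q5} --a--> {q0,q1,q2,q3,q4,q5}  [seen]
{q0,q1,q2,q3,q4,q5} --b--> {q0,q1,q2,q3,q4,q5}  [seen]
{q0,q1,q2,q3,q4,q5} --c--> {q0,q1,q2,q3,q4,q5}  [seen]
{q0,q1,q2,q3,q4} --a--> {q0,q1,q2,q3,q4,q5}  [seen]
{q0,q1,q2,q3,q4} --b--> {q0,q1,q2,q3,q4,q5}  [seen]
{q0,q1,q2,q3,q4} --c--> {q0,q1,q2,q3,q4,q5}  [seen]
Reachable DFA states: {q0,q1,q3}, {q0,q1,q2,q3,q4,q5}, {q0,q1,q2,q3,q4}.
Accepting DFA states (contain an NFA accepting state): {q0,q1,q3}, {q0,q1,q2,q3,q4,q5}, {q0,q1,q2,q3,q4}.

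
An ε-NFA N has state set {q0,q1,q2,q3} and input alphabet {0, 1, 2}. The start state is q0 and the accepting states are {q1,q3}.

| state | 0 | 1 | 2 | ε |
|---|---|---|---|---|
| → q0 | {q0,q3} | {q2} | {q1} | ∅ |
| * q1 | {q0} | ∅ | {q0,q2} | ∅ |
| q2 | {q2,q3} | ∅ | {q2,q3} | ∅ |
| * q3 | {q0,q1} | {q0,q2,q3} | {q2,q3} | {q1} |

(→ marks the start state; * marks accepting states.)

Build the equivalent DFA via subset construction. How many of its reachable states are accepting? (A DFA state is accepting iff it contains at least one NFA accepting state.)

4

Start state of the DFA: {q0} (ε-closure of the NFA start).
{q0} --0--> {q0,q1,q3}  [new]
{q0} --1--> {q2}  [new]
{q0} --2--> {q1}  [new]
{q0,q1,q3} --0--> {q0,q1,q3}  [seen]
{q0,q1,q3} --1--> {q0,q1,q2,q3}  [new]
{q0,q1,q3} --2--> {q0,q1,q2,q3}  [seen]
{q2} --0--> {q1,q2,q3}  [new]
{q2} --1--> ∅  [new]
{q2} --2--> {q1,q2,q3}  [seen]
{q1} --0--> {q0}  [seen]
{q1} --1--> ∅  [seen]
{q1} --2--> {q0,q2}  [new]
{q0,q1,q2,q3} --0--> {q0,q1,q2,q3}  [seen]
{q0,q1,q2,q3} --1--> {q0,q1,q2,q3}  [seen]
{q0,q1,q2,q3} --2--> {q0,q1,q2,q3}  [seen]
{q1,q2,q3} --0--> {q0,q1,q2,q3}  [seen]
{q1,q2,q3} --1--> {q0,q1,q2,q3}  [seen]
{q1,q2,q3} --2--> {q0,q1,q2,q3}  [seen]
∅ --0--> ∅  [seen]
∅ --1--> ∅  [seen]
∅ --2--> ∅  [seen]
{q0,q2} --0--> {q0,q1,q2,q3}  [seen]
{q0,q2} --1--> {q2}  [seen]
{q0,q2} --2--> {q1,q2,q3}  [seen]
Reachable DFA states: {q0}, {q0,q1,q3}, {q2}, {q1}, {q0,q1,q2,q3}, {q1,q2,q3}, ∅, {q0,q2}.
Accepting DFA states (contain an NFA accepting state): {q0,q1,q3}, {q1}, {q0,q1,q2,q3}, {q1,q2,q3}.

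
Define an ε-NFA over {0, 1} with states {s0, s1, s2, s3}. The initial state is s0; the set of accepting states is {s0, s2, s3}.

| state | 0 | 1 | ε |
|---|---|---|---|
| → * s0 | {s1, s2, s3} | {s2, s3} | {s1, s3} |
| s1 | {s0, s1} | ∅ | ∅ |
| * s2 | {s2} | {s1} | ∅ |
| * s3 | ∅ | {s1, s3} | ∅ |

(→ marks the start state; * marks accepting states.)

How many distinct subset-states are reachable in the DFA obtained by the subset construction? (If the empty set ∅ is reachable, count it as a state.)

Start state of the DFA: {s0, s1, s3} (ε-closure of the NFA start).
{s0, s1, s3} --0--> {s0, s1, s2, s3}  [new]
{s0, s1, s3} --1--> {s1, s2, s3}  [new]
{s0, s1, s2, s3} --0--> {s0, s1, s2, s3}  [seen]
{s0, s1, s2, s3} --1--> {s1, s2, s3}  [seen]
{s1, s2, s3} --0--> {s0, s1, s2, s3}  [seen]
{s1, s2, s3} --1--> {s1, s3}  [new]
{s1, s3} --0--> {s0, s1, s3}  [seen]
{s1, s3} --1--> {s1, s3}  [seen]
Reachable DFA states: {s0, s1, s3}, {s0, s1, s2, s3}, {s1, s2, s3}, {s1, s3}.

4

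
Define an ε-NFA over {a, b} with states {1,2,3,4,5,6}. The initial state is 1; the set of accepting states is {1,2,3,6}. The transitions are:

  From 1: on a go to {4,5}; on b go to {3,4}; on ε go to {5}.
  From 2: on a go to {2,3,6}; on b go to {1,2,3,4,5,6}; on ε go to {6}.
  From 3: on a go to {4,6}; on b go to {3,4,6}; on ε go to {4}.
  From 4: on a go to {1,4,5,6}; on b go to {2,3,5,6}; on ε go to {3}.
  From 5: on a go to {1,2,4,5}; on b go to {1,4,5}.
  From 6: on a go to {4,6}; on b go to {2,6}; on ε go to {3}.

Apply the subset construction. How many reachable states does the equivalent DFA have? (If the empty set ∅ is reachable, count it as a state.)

Start state of the DFA: {1,5} (ε-closure of the NFA start).
{1,5} --a--> {1,2,3,4,5,6}  [new]
{1,5} --b--> {1,3,4,5}  [new]
{1,2,3,4,5,6} --a--> {1,2,3,4,5,6}  [seen]
{1,2,3,4,5,6} --b--> {1,2,3,4,5,6}  [seen]
{1,3,4,5} --a--> {1,2,3,4,5,6}  [seen]
{1,3,4,5} --b--> {1,2,3,4,5,6}  [seen]
Reachable DFA states: {1,5}, {1,2,3,4,5,6}, {1,3,4,5}.

3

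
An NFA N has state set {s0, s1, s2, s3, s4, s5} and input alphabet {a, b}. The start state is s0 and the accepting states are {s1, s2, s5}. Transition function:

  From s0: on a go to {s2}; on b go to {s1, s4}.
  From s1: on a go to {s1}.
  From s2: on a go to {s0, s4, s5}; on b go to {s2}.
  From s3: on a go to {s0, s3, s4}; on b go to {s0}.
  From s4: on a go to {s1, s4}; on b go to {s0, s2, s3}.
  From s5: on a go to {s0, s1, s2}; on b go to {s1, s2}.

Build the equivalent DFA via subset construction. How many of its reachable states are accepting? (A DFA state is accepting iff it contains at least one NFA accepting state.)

9

Start state of the DFA: {s0}.
{s0} --a--> {s2}  [new]
{s0} --b--> {s1, s4}  [new]
{s2} --a--> {s0, s4, s5}  [new]
{s2} --b--> {s2}  [seen]
{s1, s4} --a--> {s1, s4}  [seen]
{s1, s4} --b--> {s0, s2, s3}  [new]
{s0, s4, s5} --a--> {s0, s1, s2, s4}  [new]
{s0, s4, s5} --b--> {s0, s1, s2, s3, s4}  [new]
{s0, s2, s3} --a--> {s0, s2, s3, s4, s5}  [new]
{s0, s2, s3} --b--> {s0, s1, s2, s4}  [seen]
{s0, s1, s2, s4} --a--> {s0, s1, s2, s4, s5}  [new]
{s0, s1, s2, s4} --b--> {s0, s1, s2, s3, s4}  [seen]
{s0, s1, s2, s3, s4} --a--> {s0, s1, s2, s3, s4, s5}  [new]
{s0, s1, s2, s3, s4} --b--> {s0, s1, s2, s3, s4}  [seen]
{s0, s2, s3, s4, s5} --a--> {s0, s1, s2, s3, s4, s5}  [seen]
{s0, s2, s3, s4, s5} --b--> {s0, s1, s2, s3, s4}  [seen]
{s0, s1, s2, s4, s5} --a--> {s0, s1, s2, s4, s5}  [seen]
{s0, s1, s2, s4, s5} --b--> {s0, s1, s2, s3, s4}  [seen]
{s0, s1, s2, s3, s4, s5} --a--> {s0, s1, s2, s3, s4, s5}  [seen]
{s0, s1, s2, s3, s4, s5} --b--> {s0, s1, s2, s3, s4}  [seen]
Reachable DFA states: {s0}, {s2}, {s1, s4}, {s0, s4, s5}, {s0, s2, s3}, {s0, s1, s2, s4}, {s0, s1, s2, s3, s4}, {s0, s2, s3, s4, s5}, {s0, s1, s2, s4, s5}, {s0, s1, s2, s3, s4, s5}.
Accepting DFA states (contain an NFA accepting state): {s2}, {s1, s4}, {s0, s4, s5}, {s0, s2, s3}, {s0, s1, s2, s4}, {s0, s1, s2, s3, s4}, {s0, s2, s3, s4, s5}, {s0, s1, s2, s4, s5}, {s0, s1, s2, s3, s4, s5}.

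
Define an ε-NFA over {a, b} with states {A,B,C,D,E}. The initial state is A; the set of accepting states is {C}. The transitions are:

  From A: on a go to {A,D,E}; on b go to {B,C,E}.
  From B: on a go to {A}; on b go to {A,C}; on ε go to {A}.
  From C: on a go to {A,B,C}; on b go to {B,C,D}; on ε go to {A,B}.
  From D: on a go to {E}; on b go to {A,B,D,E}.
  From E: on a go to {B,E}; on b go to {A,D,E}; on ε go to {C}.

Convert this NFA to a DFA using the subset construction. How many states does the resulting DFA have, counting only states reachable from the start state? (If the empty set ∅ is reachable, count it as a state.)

3

Start state of the DFA: {A} (ε-closure of the NFA start).
{A} --a--> {A,B,C,D,E}  [new]
{A} --b--> {A,B,C,E}  [new]
{A,B,C,D,E} --a--> {A,B,C,D,E}  [seen]
{A,B,C,D,E} --b--> {A,B,C,D,E}  [seen]
{A,B,C,E} --a--> {A,B,C,D,E}  [seen]
{A,B,C,E} --b--> {A,B,C,D,E}  [seen]
Reachable DFA states: {A}, {A,B,C,D,E}, {A,B,C,E}.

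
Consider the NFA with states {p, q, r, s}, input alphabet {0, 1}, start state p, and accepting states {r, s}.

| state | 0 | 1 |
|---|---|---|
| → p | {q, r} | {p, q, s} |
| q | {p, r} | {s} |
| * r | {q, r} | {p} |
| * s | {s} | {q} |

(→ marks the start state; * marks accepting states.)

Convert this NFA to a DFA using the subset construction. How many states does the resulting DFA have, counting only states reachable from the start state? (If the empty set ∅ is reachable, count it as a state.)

Start state of the DFA: {p}.
{p} --0--> {q, r}  [new]
{p} --1--> {p, q, s}  [new]
{q, r} --0--> {p, q, r}  [new]
{q, r} --1--> {p, s}  [new]
{p, q, s} --0--> {p, q, r, s}  [new]
{p, q, s} --1--> {p, q, s}  [seen]
{p, q, r} --0--> {p, q, r}  [seen]
{p, q, r} --1--> {p, q, s}  [seen]
{p, s} --0--> {q, r, s}  [new]
{p, s} --1--> {p, q, s}  [seen]
{p, q, r, s} --0--> {p, q, r, s}  [seen]
{p, q, r, s} --1--> {p, q, s}  [seen]
{q, r, s} --0--> {p, q, r, s}  [seen]
{q, r, s} --1--> {p, q, s}  [seen]
Reachable DFA states: {p}, {q, r}, {p, q, s}, {p, q, r}, {p, s}, {p, q, r, s}, {q, r, s}.

7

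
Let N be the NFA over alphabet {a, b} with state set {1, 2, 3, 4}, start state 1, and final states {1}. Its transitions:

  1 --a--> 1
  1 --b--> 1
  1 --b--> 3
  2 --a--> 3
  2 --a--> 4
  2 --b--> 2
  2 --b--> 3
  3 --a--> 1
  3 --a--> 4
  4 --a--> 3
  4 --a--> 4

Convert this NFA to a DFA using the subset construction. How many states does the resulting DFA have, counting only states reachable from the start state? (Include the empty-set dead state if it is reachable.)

4

Start state of the DFA: {1}.
{1} --a--> {1}  [seen]
{1} --b--> {1, 3}  [new]
{1, 3} --a--> {1, 4}  [new]
{1, 3} --b--> {1, 3}  [seen]
{1, 4} --a--> {1, 3, 4}  [new]
{1, 4} --b--> {1, 3}  [seen]
{1, 3, 4} --a--> {1, 3, 4}  [seen]
{1, 3, 4} --b--> {1, 3}  [seen]
Reachable DFA states: {1}, {1, 3}, {1, 4}, {1, 3, 4}.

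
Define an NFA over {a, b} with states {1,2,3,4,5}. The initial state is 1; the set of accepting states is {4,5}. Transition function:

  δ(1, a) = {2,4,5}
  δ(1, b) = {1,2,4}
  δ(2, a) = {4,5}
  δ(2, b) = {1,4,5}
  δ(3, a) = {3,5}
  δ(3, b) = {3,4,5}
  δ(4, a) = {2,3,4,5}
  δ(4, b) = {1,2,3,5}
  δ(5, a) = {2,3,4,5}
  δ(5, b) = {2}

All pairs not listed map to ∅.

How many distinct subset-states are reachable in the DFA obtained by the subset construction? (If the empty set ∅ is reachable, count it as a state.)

Start state of the DFA: {1}.
{1} --a--> {2,4,5}  [new]
{1} --b--> {1,2,4}  [new]
{2,4,5} --a--> {2,3,4,5}  [new]
{2,4,5} --b--> {1,2,3,4,5}  [new]
{1,2,4} --a--> {2,3,4,5}  [seen]
{1,2,4} --b--> {1,2,3,4,5}  [seen]
{2,3,4,5} --a--> {2,3,4,5}  [seen]
{2,3,4,5} --b--> {1,2,3,4,5}  [seen]
{1,2,3,4,5} --a--> {2,3,4,5}  [seen]
{1,2,3,4,5} --b--> {1,2,3,4,5}  [seen]
Reachable DFA states: {1}, {2,4,5}, {1,2,4}, {2,3,4,5}, {1,2,3,4,5}.

5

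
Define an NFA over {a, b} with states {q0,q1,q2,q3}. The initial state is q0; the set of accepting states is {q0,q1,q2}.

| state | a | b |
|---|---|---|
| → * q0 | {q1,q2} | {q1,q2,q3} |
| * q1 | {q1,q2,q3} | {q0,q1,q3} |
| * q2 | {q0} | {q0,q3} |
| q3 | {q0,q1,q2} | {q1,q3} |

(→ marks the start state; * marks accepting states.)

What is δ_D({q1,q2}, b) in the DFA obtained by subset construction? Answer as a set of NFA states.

δ(q1,b) = {q0,q1,q3}; δ(q2,b) = {q0,q3}.
Union: {q0,q1,q3}.

{q0,q1,q3}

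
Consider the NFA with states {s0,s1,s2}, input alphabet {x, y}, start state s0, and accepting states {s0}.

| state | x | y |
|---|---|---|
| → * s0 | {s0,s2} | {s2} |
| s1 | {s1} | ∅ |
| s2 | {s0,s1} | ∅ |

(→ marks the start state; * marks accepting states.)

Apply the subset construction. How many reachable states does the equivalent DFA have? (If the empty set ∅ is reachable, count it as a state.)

6

Start state of the DFA: {s0}.
{s0} --x--> {s0,s2}  [new]
{s0} --y--> {s2}  [new]
{s0,s2} --x--> {s0,s1,s2}  [new]
{s0,s2} --y--> {s2}  [seen]
{s2} --x--> {s0,s1}  [new]
{s2} --y--> ∅  [new]
{s0,s1,s2} --x--> {s0,s1,s2}  [seen]
{s0,s1,s2} --y--> {s2}  [seen]
{s0,s1} --x--> {s0,s1,s2}  [seen]
{s0,s1} --y--> {s2}  [seen]
∅ --x--> ∅  [seen]
∅ --y--> ∅  [seen]
Reachable DFA states: {s0}, {s0,s2}, {s2}, {s0,s1,s2}, {s0,s1}, ∅.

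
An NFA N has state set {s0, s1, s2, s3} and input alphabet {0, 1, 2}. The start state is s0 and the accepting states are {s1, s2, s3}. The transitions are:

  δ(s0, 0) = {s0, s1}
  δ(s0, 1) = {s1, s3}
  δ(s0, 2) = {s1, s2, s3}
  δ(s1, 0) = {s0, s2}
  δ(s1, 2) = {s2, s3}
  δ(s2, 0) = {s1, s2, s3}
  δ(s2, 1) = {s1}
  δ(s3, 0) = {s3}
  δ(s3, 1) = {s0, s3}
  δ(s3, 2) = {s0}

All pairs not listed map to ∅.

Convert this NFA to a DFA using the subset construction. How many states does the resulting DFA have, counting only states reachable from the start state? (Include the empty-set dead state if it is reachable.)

9

Start state of the DFA: {s0}.
{s0} --0--> {s0, s1}  [new]
{s0} --1--> {s1, s3}  [new]
{s0} --2--> {s1, s2, s3}  [new]
{s0, s1} --0--> {s0, s1, s2}  [new]
{s0, s1} --1--> {s1, s3}  [seen]
{s0, s1} --2--> {s1, s2, s3}  [seen]
{s1, s3} --0--> {s0, s2, s3}  [new]
{s1, s3} --1--> {s0, s3}  [new]
{s1, s3} --2--> {s0, s2, s3}  [seen]
{s1, s2, s3} --0--> {s0, s1, s2, s3}  [new]
{s1, s2, s3} --1--> {s0, s1, s3}  [new]
{s1, s2, s3} --2--> {s0, s2, s3}  [seen]
{s0, s1, s2} --0--> {s0, s1, s2, s3}  [seen]
{s0, s1, s2} --1--> {s1, s3}  [seen]
{s0, s1, s2} --2--> {s1, s2, s3}  [seen]
{s0, s2, s3} --0--> {s0, s1, s2, s3}  [seen]
{s0, s2, s3} --1--> {s0, s1, s3}  [seen]
{s0, s2, s3} --2--> {s0, s1, s2, s3}  [seen]
{s0, s3} --0--> {s0, s1, s3}  [seen]
{s0, s3} --1--> {s0, s1, s3}  [seen]
{s0, s3} --2--> {s0, s1, s2, s3}  [seen]
{s0, s1, s2, s3} --0--> {s0, s1, s2, s3}  [seen]
{s0, s1, s2, s3} --1--> {s0, s1, s3}  [seen]
{s0, s1, s2, s3} --2--> {s0, s1, s2, s3}  [seen]
{s0, s1, s3} --0--> {s0, s1, s2, s3}  [seen]
{s0, s1, s3} --1--> {s0, s1, s3}  [seen]
{s0, s1, s3} --2--> {s0, s1, s2, s3}  [seen]
Reachable DFA states: {s0}, {s0, s1}, {s1, s3}, {s1, s2, s3}, {s0, s1, s2}, {s0, s2, s3}, {s0, s3}, {s0, s1, s2, s3}, {s0, s1, s3}.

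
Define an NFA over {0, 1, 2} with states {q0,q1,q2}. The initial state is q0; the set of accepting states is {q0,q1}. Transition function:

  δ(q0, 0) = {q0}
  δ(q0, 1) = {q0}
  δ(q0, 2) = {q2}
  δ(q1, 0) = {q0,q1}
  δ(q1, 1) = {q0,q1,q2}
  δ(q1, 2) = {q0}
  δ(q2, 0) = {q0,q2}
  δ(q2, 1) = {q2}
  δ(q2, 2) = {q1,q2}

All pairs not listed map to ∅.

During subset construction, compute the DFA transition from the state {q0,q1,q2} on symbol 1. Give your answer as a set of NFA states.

{q0,q1,q2}

δ(q0,1) = {q0}; δ(q1,1) = {q0,q1,q2}; δ(q2,1) = {q2}.
Union: {q0,q1,q2}.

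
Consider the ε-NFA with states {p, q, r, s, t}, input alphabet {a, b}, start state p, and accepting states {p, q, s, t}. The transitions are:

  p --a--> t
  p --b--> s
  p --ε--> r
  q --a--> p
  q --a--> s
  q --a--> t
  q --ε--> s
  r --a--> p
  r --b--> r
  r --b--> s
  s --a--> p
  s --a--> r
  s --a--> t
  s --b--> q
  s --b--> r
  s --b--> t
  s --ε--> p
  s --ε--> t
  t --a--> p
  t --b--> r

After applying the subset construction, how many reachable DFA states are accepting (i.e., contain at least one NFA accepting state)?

4

Start state of the DFA: {p, r} (ε-closure of the NFA start).
{p, r} --a--> {p, r, t}  [new]
{p, r} --b--> {p, r, s, t}  [new]
{p, r, t} --a--> {p, r, t}  [seen]
{p, r, t} --b--> {p, r, s, t}  [seen]
{p, r, s, t} --a--> {p, r, t}  [seen]
{p, r, s, t} --b--> {p, q, r, s, t}  [new]
{p, q, r, s, t} --a--> {p, r, s, t}  [seen]
{p, q, r, s, t} --b--> {p, q, r, s, t}  [seen]
Reachable DFA states: {p, r}, {p, r, t}, {p, r, s, t}, {p, q, r, s, t}.
Accepting DFA states (contain an NFA accepting state): {p, r}, {p, r, t}, {p, r, s, t}, {p, q, r, s, t}.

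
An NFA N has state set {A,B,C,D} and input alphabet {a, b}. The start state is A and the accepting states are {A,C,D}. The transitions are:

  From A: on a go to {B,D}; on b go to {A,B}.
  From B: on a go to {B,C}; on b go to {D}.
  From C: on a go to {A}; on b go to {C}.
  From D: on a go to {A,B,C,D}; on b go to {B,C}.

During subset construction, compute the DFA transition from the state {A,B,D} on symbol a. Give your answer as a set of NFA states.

{A,B,C,D}

δ(A,a) = {B,D}; δ(B,a) = {B,C}; δ(D,a) = {A,B,C,D}.
Union: {A,B,C,D}.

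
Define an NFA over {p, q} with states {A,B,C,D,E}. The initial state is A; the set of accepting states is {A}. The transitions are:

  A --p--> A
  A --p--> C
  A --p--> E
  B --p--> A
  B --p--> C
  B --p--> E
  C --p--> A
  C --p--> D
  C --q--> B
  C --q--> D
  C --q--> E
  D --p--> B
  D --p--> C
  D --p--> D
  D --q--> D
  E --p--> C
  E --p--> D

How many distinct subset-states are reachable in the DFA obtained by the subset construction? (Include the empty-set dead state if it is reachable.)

Start state of the DFA: {A}.
{A} --p--> {A,C,E}  [new]
{A} --q--> ∅  [new]
{A,C,E} --p--> {A,C,D,E}  [new]
{A,C,E} --q--> {B,D,E}  [new]
∅ --p--> ∅  [seen]
∅ --q--> ∅  [seen]
{A,C,D,E} --p--> {A,B,C,D,E}  [new]
{A,C,D,E} --q--> {B,D,E}  [seen]
{B,D,E} --p--> {A,B,C,D,E}  [seen]
{B,D,E} --q--> {D}  [new]
{A,B,C,D,E} --p--> {A,B,C,D,E}  [seen]
{A,B,C,D,E} --q--> {B,D,E}  [seen]
{D} --p--> {B,C,D}  [new]
{D} --q--> {D}  [seen]
{B,C,D} --p--> {A,B,C,D,E}  [seen]
{B,C,D} --q--> {B,D,E}  [seen]
Reachable DFA states: {A}, {A,C,E}, ∅, {A,C,D,E}, {B,D,E}, {A,B,C,D,E}, {D}, {B,C,D}.

8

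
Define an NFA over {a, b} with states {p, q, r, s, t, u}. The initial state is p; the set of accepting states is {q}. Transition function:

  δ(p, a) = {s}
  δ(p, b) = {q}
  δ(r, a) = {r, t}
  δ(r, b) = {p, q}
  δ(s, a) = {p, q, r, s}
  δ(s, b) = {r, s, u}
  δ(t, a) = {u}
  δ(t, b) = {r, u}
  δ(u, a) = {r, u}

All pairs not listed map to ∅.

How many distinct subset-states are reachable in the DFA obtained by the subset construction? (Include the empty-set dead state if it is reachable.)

9

Start state of the DFA: {p}.
{p} --a--> {s}  [new]
{p} --b--> {q}  [new]
{s} --a--> {p, q, r, s}  [new]
{s} --b--> {r, s, u}  [new]
{q} --a--> ∅  [new]
{q} --b--> ∅  [seen]
{p, q, r, s} --a--> {p, q, r, s, t}  [new]
{p, q, r, s} --b--> {p, q, r, s, u}  [new]
{r, s, u} --a--> {p, q, r, s, t, u}  [new]
{r, s, u} --b--> {p, q, r, s, u}  [seen]
∅ --a--> ∅  [seen]
∅ --b--> ∅  [seen]
{p, q, r, s, t} --a--> {p, q, r, s, t, u}  [seen]
{p, q, r, s, t} --b--> {p, q, r, s, u}  [seen]
{p, q, r, s, u} --a--> {p, q, r, s, t, u}  [seen]
{p, q, r, s, u} --b--> {p, q, r, s, u}  [seen]
{p, q, r, s, t, u} --a--> {p, q, r, s, t, u}  [seen]
{p, q, r, s, t, u} --b--> {p, q, r, s, u}  [seen]
Reachable DFA states: {p}, {s}, {q}, {p, q, r, s}, {r, s, u}, ∅, {p, q, r, s, t}, {p, q, r, s, u}, {p, q, r, s, t, u}.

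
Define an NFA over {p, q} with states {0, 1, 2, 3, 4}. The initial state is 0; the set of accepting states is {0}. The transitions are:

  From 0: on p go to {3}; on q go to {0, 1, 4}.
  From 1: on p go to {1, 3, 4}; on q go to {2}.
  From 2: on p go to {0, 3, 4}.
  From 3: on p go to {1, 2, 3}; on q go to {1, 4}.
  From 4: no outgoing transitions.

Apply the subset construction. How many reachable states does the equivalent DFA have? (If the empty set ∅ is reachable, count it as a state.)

Start state of the DFA: {0}.
{0} --p--> {3}  [new]
{0} --q--> {0, 1, 4}  [new]
{3} --p--> {1, 2, 3}  [new]
{3} --q--> {1, 4}  [new]
{0, 1, 4} --p--> {1, 3, 4}  [new]
{0, 1, 4} --q--> {0, 1, 2, 4}  [new]
{1, 2, 3} --p--> {0, 1, 2, 3, 4}  [new]
{1, 2, 3} --q--> {1, 2, 4}  [new]
{1, 4} --p--> {1, 3, 4}  [seen]
{1, 4} --q--> {2}  [new]
{1, 3, 4} --p--> {1, 2, 3, 4}  [new]
{1, 3, 4} --q--> {1, 2, 4}  [seen]
{0, 1, 2, 4} --p--> {0, 1, 3, 4}  [new]
{0, 1, 2, 4} --q--> {0, 1, 2, 4}  [seen]
{0, 1, 2, 3, 4} --p--> {0, 1, 2, 3, 4}  [seen]
{0, 1, 2, 3, 4} --q--> {0, 1, 2, 4}  [seen]
{1, 2, 4} --p--> {0, 1, 3, 4}  [seen]
{1, 2, 4} --q--> {2}  [seen]
{2} --p--> {0, 3, 4}  [new]
{2} --q--> ∅  [new]
{1, 2, 3, 4} --p--> {0, 1, 2, 3, 4}  [seen]
{1, 2, 3, 4} --q--> {1, 2, 4}  [seen]
{0, 1, 3, 4} --p--> {1, 2, 3, 4}  [seen]
{0, 1, 3, 4} --q--> {0, 1, 2, 4}  [seen]
{0, 3, 4} --p--> {1, 2, 3}  [seen]
{0, 3, 4} --q--> {0, 1, 4}  [seen]
∅ --p--> ∅  [seen]
∅ --q--> ∅  [seen]
Reachable DFA states: {0}, {3}, {0, 1, 4}, {1, 2, 3}, {1, 4}, {1, 3, 4}, {0, 1, 2, 4}, {0, 1, 2, 3, 4}, {1, 2, 4}, {2}, {1, 2, 3, 4}, {0, 1, 3, 4}, {0, 3, 4}, ∅.

14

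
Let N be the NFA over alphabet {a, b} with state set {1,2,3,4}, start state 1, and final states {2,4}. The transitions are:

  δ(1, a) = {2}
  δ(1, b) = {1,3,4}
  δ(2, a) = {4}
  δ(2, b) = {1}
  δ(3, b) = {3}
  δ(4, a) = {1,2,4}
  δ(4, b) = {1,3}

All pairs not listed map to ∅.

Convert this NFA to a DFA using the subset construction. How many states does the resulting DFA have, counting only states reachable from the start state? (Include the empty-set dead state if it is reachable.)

6

Start state of the DFA: {1}.
{1} --a--> {2}  [new]
{1} --b--> {1,3,4}  [new]
{2} --a--> {4}  [new]
{2} --b--> {1}  [seen]
{1,3,4} --a--> {1,2,4}  [new]
{1,3,4} --b--> {1,3,4}  [seen]
{4} --a--> {1,2,4}  [seen]
{4} --b--> {1,3}  [new]
{1,2,4} --a--> {1,2,4}  [seen]
{1,2,4} --b--> {1,3,4}  [seen]
{1,3} --a--> {2}  [seen]
{1,3} --b--> {1,3,4}  [seen]
Reachable DFA states: {1}, {2}, {1,3,4}, {4}, {1,2,4}, {1,3}.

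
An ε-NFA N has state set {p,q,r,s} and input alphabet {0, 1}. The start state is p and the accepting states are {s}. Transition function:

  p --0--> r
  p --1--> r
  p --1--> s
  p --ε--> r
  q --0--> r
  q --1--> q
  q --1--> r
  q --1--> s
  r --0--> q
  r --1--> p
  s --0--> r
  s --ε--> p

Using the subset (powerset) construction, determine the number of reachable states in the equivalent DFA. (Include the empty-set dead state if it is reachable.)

4

Start state of the DFA: {p,r} (ε-closure of the NFA start).
{p,r} --0--> {q,r}  [new]
{p,r} --1--> {p,r,s}  [new]
{q,r} --0--> {q,r}  [seen]
{q,r} --1--> {p,q,r,s}  [new]
{p,r,s} --0--> {q,r}  [seen]
{p,r,s} --1--> {p,r,s}  [seen]
{p,q,r,s} --0--> {q,r}  [seen]
{p,q,r,s} --1--> {p,q,r,s}  [seen]
Reachable DFA states: {p,r}, {q,r}, {p,r,s}, {p,q,r,s}.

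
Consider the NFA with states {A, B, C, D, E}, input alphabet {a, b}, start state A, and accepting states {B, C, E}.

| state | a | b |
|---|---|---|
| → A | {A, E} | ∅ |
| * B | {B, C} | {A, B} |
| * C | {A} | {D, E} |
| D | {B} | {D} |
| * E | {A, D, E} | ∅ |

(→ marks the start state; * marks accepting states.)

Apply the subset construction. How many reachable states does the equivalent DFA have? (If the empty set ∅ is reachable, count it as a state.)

Start state of the DFA: {A}.
{A} --a--> {A, E}  [new]
{A} --b--> ∅  [new]
{A, E} --a--> {A, D, E}  [new]
{A, E} --b--> ∅  [seen]
∅ --a--> ∅  [seen]
∅ --b--> ∅  [seen]
{A, D, E} --a--> {A, B, D, E}  [new]
{A, D, E} --b--> {D}  [new]
{A, B, D, E} --a--> {A, B, C, D, E}  [new]
{A, B, D, E} --b--> {A, B, D}  [new]
{D} --a--> {B}  [new]
{D} --b--> {D}  [seen]
{A, B, C, D, E} --a--> {A, B, C, D, E}  [seen]
{A, B, C, D, E} --b--> {A, B, D, E}  [seen]
{A, B, D} --a--> {A, B, C, E}  [new]
{A, B, D} --b--> {A, B, D}  [seen]
{B} --a--> {B, C}  [new]
{B} --b--> {A, B}  [new]
{A, B, C, E} --a--> {A, B, C, D, E}  [seen]
{A, B, C, E} --b--> {A, B, D, E}  [seen]
{B, C} --a--> {A, B, C}  [new]
{B, C} --b--> {A, B, D, E}  [seen]
{A, B} --a--> {A, B, C, E}  [seen]
{A, B} --b--> {A, B}  [seen]
{A, B, C} --a--> {A, B, C, E}  [seen]
{A, B, C} --b--> {A, B, D, E}  [seen]
Reachable DFA states: {A}, {A, E}, ∅, {A, D, E}, {A, B, D, E}, {D}, {A, B, C, D, E}, {A, B, D}, {B}, {A, B, C, E}, {B, C}, {A, B}, {A, B, C}.

13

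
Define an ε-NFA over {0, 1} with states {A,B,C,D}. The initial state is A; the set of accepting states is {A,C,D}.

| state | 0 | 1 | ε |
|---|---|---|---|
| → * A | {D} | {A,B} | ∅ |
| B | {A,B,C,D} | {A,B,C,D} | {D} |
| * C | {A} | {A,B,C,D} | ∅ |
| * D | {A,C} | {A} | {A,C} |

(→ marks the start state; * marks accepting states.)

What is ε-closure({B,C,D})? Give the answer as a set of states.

{A,B,C,D}

Begin with {B,C,D}.
D →ε {A,C}; add A.
ε-closure = {A,B,C,D}.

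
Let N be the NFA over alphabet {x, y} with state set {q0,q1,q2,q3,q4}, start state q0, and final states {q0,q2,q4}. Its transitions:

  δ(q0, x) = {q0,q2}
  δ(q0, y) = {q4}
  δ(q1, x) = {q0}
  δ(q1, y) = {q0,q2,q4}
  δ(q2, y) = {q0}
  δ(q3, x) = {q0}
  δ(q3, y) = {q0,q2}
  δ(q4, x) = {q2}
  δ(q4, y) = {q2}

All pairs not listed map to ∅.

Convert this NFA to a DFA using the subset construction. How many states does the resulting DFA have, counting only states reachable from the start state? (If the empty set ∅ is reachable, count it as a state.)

Start state of the DFA: {q0}.
{q0} --x--> {q0,q2}  [new]
{q0} --y--> {q4}  [new]
{q0,q2} --x--> {q0,q2}  [seen]
{q0,q2} --y--> {q0,q4}  [new]
{q4} --x--> {q2}  [new]
{q4} --y--> {q2}  [seen]
{q0,q4} --x--> {q0,q2}  [seen]
{q0,q4} --y--> {q2,q4}  [new]
{q2} --x--> ∅  [new]
{q2} --y--> {q0}  [seen]
{q2,q4} --x--> {q2}  [seen]
{q2,q4} --y--> {q0,q2}  [seen]
∅ --x--> ∅  [seen]
∅ --y--> ∅  [seen]
Reachable DFA states: {q0}, {q0,q2}, {q4}, {q0,q4}, {q2}, {q2,q4}, ∅.

7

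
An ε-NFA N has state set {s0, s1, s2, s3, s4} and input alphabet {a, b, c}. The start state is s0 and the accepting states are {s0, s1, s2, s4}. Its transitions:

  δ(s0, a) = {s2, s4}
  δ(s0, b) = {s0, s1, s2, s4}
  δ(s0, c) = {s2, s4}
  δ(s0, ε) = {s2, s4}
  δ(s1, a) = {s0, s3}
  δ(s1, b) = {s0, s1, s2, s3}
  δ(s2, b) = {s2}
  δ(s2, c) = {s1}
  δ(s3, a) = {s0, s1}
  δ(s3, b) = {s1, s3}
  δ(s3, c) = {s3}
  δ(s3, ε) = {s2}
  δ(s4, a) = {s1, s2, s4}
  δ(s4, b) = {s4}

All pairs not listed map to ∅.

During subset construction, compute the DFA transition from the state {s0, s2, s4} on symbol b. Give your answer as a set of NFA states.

{s0, s1, s2, s4}

δ(s0,b) = {s0, s1, s2, s4}; δ(s2,b) = {s2}; δ(s4,b) = {s4}.
Union: {s0, s1, s2, s4}.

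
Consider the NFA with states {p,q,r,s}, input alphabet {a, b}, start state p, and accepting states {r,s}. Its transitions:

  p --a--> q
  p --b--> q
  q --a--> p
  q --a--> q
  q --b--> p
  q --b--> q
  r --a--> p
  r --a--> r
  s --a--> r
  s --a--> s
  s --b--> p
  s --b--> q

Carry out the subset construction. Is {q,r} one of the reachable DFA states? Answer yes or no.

Start state of the DFA: {p}.
{p} --a--> {q}  [new]
{p} --b--> {q}  [seen]
{q} --a--> {p,q}  [new]
{q} --b--> {p,q}  [seen]
{p,q} --a--> {p,q}  [seen]
{p,q} --b--> {p,q}  [seen]
Reachable DFA states: {p}, {q}, {p,q}.
{q,r} is not among them.

no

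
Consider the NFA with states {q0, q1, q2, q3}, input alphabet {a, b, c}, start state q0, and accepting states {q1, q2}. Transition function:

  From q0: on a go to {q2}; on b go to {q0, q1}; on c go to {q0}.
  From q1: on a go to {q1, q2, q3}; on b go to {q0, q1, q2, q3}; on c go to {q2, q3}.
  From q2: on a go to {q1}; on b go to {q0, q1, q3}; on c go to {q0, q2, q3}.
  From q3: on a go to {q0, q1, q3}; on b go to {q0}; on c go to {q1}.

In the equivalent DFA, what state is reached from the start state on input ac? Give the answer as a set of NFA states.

{q0, q2, q3}

Start: {q0}.
δ(q0,a) = {q2}.
Union: {q2}.
After a: {q2}.
δ(q2,c) = {q0, q2, q3}.
Union: {q0, q2, q3}.
After c: {q0, q2, q3}.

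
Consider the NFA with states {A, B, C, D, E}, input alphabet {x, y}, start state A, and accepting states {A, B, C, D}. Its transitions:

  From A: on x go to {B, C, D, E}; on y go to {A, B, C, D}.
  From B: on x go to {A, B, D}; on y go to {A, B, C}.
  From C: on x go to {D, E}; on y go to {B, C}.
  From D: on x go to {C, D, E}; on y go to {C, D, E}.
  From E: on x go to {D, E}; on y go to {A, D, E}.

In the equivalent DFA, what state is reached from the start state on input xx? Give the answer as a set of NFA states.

{A, B, C, D, E}

Start: {A}.
δ(A,x) = {B, C, D, E}.
Union: {B, C, D, E}.
After x: {B, C, D, E}.
δ(B,x) = {A, B, D}; δ(C,x) = {D, E}; δ(D,x) = {C, D, E}; δ(E,x) = {D, E}.
Union: {A, B, C, D, E}.
After x: {A, B, C, D, E}.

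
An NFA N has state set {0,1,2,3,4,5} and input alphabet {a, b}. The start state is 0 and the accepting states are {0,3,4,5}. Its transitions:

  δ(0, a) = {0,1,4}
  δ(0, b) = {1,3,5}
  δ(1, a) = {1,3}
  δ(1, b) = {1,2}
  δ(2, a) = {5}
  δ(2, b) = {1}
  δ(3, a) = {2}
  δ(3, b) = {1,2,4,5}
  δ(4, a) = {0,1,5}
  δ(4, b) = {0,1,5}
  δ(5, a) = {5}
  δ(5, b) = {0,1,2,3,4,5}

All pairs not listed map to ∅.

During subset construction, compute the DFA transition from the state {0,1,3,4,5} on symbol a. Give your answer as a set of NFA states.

{0,1,2,3,4,5}

δ(0,a) = {0,1,4}; δ(1,a) = {1,3}; δ(3,a) = {2}; δ(4,a) = {0,1,5}; δ(5,a) = {5}.
Union: {0,1,2,3,4,5}.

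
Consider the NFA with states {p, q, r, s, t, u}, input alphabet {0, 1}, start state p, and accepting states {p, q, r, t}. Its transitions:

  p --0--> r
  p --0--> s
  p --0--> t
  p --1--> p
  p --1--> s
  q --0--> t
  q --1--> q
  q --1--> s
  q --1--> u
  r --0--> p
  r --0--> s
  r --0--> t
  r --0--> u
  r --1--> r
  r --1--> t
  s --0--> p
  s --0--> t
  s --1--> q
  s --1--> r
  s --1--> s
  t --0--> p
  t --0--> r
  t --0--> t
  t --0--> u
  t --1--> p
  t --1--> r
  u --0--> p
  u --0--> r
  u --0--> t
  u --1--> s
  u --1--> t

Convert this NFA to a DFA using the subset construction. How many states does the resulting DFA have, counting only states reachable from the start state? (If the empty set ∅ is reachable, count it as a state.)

8

Start state of the DFA: {p}.
{p} --0--> {r, s, t}  [new]
{p} --1--> {p, s}  [new]
{r, s, t} --0--> {p, r, s, t, u}  [new]
{r, s, t} --1--> {p, q, r, s, t}  [new]
{p, s} --0--> {p, r, s, t}  [new]
{p, s} --1--> {p, q, r, s}  [new]
{p, r, s, t, u} --0--> {p, r, s, t, u}  [seen]
{p, r, s, t, u} --1--> {p, q, r, s, t}  [seen]
{p, q, r, s, t} --0--> {p, r, s, t, u}  [seen]
{p, q, r, s, t} --1--> {p, q, r, s, t, u}  [new]
{p, r, s, t} --0--> {p, r, s, t, u}  [seen]
{p, r, s, t} --1--> {p, q, r, s, t}  [seen]
{p, q, r, s} --0--> {p, r, s, t, u}  [seen]
{p, q, r, s} --1--> {p, q, r, s, t, u}  [seen]
{p, q, r, s, t, u} --0--> {p, r, s, t, u}  [seen]
{p, q, r, s, t, u} --1--> {p, q, r, s, t, u}  [seen]
Reachable DFA states: {p}, {r, s, t}, {p, s}, {p, r, s, t, u}, {p, q, r, s, t}, {p, r, s, t}, {p, q, r, s}, {p, q, r, s, t, u}.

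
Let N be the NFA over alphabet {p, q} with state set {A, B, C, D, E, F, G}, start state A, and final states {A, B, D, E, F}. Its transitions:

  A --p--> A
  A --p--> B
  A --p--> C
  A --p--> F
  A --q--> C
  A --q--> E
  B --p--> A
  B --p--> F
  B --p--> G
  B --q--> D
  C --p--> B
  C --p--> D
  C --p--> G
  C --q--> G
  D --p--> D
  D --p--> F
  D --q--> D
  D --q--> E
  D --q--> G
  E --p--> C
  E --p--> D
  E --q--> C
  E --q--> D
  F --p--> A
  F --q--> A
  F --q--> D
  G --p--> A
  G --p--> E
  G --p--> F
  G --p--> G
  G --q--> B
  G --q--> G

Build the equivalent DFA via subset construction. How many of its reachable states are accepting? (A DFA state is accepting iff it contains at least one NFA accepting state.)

13

Start state of the DFA: {A}.
{A} --p--> {A, B, C, F}  [new]
{A} --q--> {C, E}  [new]
{A, B, C, F} --p--> {A, B, C, D, F, G}  [new]
{A, B, C, F} --q--> {A, C, D, E, G}  [new]
{C, E} --p--> {B, C, D, G}  [new]
{C, E} --q--> {C, D, G}  [new]
{A, B, C, D, F, G} --p--> {A, B, C, D, E, F, G}  [new]
{A, B, C, D, F, G} --q--> {A, B, C, D, E, G}  [new]
{A, C, D, E, G} --p--> {A, B, C, D, E, F, G}  [seen]
{A, C, D, E, G} --q--> {B, C, D, E, G}  [new]
{B, C, D, G} --p--> {A, B, D, E, F, G}  [new]
{B, C, D, G} --q--> {B, D, E, G}  [new]
{C, D, G} --p--> {A, B, D, E, F, G}  [seen]
{C, D, G} --q--> {B, D, E, G}  [seen]
{A, B, C, D, E, F, G} --p--> {A, B, C, D, E, F, G}  [seen]
{A, B, C, D, E, F, G} --q--> {A, B, C, D, E, G}  [seen]
{A, B, C, D, E, G} --p--> {A, B, C, D, E, F, G}  [seen]
{A, B, C, D, E, G} --q--> {B, C, D, E, G}  [seen]
{B, C, D, E, G} --p--> {A, B, C, D, E, F, G}  [seen]
{B, C, D, E, G} --q--> {B, C, D, E, G}  [seen]
{A, B, D, E, F, G} --p--> {A, B, C, D, E, F, G}  [seen]
{A, B, D, E, F, G} --q--> {A, B, C, D, E, G}  [seen]
{B, D, E, G} --p--> {A, C, D, E, F, G}  [new]
{B, D, E, G} --q--> {B, C, D, E, G}  [seen]
{A, C, D, E, F, G} --p--> {A, B, C, D, E, F, G}  [seen]
{A, C, D, E, F, G} --q--> {A, B, C, D, E, G}  [seen]
Reachable DFA states: {A}, {A, B, C, F}, {C, E}, {A, B, C, D, F, G}, {A, C, D, E, G}, {B, C, D, G}, {C, D, G}, {A, B, C, D, E, F, G}, {A, B, C, D, E, G}, {B, C, D, E, G}, {A, B, D, E, F, G}, {B, D, E, G}, {A, C, D, E, F, G}.
Accepting DFA states (contain an NFA accepting state): {A}, {A, B, C, F}, {C, E}, {A, B, C, D, F, G}, {A, C, D, E, G}, {B, C, D, G}, {C, D, G}, {A, B, C, D, E, F, G}, {A, B, C, D, E, G}, {B, C, D, E, G}, {A, B, D, E, F, G}, {B, D, E, G}, {A, C, D, E, F, G}.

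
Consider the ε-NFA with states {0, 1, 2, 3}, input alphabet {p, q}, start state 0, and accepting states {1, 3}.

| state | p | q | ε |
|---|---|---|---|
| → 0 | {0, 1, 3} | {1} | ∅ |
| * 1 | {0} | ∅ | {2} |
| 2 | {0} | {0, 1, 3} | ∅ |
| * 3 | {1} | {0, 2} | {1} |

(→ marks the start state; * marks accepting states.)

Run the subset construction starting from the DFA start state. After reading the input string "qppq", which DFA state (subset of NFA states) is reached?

Start: {0}.
δ(0,q) = {1}.
Union: {1}.
ε-closure gives {1, 2}.
After q: {1, 2}.
δ(1,p) = {0}; δ(2,p) = {0}.
Union: {0}.
After p: {0}.
δ(0,p) = {0, 1, 3}.
Union: {0, 1, 3}.
ε-closure gives {0, 1, 2, 3}.
After p: {0, 1, 2, 3}.
δ(0,q) = {1}; δ(1,q) = ∅; δ(2,q) = {0, 1, 3}; δ(3,q) = {0, 2}.
Union: {0, 1, 2, 3}.
After q: {0, 1, 2, 3}.

{0, 1, 2, 3}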